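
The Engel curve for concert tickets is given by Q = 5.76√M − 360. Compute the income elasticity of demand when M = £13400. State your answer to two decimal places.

1.09

At M = 13400: Q = 306.768.
dQ/dM = 5.76/(2√M) = 0.0248794 at this income.
η = (dQ/dM)·(M/Q) = 0.0248794 × (13400/306.768) = 1.09.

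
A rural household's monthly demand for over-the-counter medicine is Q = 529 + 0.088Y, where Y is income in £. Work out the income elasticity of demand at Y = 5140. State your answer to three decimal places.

0.461

At Y = 5140: Q = 981.320.
dQ/dY = 0.088.
η = (dQ/dY)·(Y/Q) = 0.088 × (5140/981.320) = 0.461.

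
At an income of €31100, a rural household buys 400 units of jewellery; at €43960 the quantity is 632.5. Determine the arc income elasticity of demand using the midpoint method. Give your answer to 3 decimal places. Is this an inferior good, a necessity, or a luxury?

1.314 (luxury)

ΔQ = 632.5 − 400 = 232.5; midpoint Q̄ = (400 + 632.5)/2 = 516.25.
ΔI = 43960 − 31100 = 12860; midpoint Ī = (31100 + 43960)/2 = 37530.
η = (ΔQ/Q̄) ÷ (ΔI/Ī) = (232.5/516.25) ÷ (12860/37530) = 1.314.
η > 1 ⇒ luxury.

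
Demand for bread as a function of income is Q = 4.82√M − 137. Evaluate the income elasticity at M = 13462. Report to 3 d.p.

At M = 13462: Q = 422.245.
dQ/dM = 4.82/(2√M) = 0.0207712 at this income.
η = (dQ/dM)·(M/Q) = 0.0207712 × (13462/422.245) = 0.662.

0.662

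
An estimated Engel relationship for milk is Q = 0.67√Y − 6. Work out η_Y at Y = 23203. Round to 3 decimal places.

At Y = 23203: Q = 96.058.
dQ/dY = 0.67/(2√Y) = 0.00219924 at this income.
η = (dQ/dY)·(Y/Q) = 0.00219924 × (23203/96.058) = 0.531.

0.531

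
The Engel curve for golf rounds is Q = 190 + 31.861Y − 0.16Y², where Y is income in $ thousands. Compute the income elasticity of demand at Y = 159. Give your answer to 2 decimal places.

At Y = 159: Q = 1210.9390.
dQ/dY = 31.861 − 0.32Y = -19.01900.
η = (dQ/dY)·(Y/Q) = -19.01900 × (159/1210.9390) = -2.50.

-2.50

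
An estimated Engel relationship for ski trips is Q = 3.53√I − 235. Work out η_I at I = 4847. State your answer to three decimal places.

At I = 4847: Q = 10.760.
dQ/dI = 3.53/(2√I) = 0.0253518 at this income.
η = (dQ/dI)·(I/Q) = 0.0253518 × (4847/10.760) = 11.420.

11.420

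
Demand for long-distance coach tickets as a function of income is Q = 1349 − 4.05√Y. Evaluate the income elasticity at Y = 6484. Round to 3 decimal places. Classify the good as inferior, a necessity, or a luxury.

-0.159 (inferior good)

At Y = 6484: Q = 1022.881.
dQ/dY = -4.05/(2√Y) = -0.025148 at this income.
η = (dQ/dY)·(Y/Q) = -0.025148 × (6484/1022.881) = -0.159.
Since η < 0, the good is an inferior good.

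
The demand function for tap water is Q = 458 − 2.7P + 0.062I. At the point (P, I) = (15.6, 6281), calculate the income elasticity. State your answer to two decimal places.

0.48

At P = 15.6, I = 6281: Q = 805.302.
Holding P constant, ∂Q/∂I = 0.062.
η_I = (∂Q/∂I)·(I/Q) = 0.062 × (6281/805.302) = 0.48.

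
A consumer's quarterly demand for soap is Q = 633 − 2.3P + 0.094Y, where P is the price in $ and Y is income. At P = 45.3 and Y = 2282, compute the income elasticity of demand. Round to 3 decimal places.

At P = 45.3, Y = 2282: Q = 743.318.
Holding P constant, ∂Q/∂Y = 0.094.
η_Y = (∂Q/∂Y)·(Y/Q) = 0.094 × (2282/743.318) = 0.289.

0.289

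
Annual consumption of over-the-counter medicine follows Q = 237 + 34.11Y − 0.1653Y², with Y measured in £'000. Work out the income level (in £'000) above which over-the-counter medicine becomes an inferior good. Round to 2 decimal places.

dQ/dY = 34.11 − 0.3306Y.
The good is inferior where dQ/dY < 0. Setting dQ/dY = 0 gives Y = 34.11 / 0.3306 = 103.18.

103.18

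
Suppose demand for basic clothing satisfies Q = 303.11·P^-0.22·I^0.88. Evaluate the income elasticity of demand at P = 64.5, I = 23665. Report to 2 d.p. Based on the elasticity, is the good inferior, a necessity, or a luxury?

For a multiplicative demand Q = A·P^α·I^β, the income elasticity is β everywhere.
Here β = 0.88, so η = 0.88.
Since 0 < η < 1, this is a necessity.

0.88 (necessity)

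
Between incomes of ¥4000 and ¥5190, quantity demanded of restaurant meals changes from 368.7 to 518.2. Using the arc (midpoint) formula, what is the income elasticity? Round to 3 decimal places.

1.302

ΔQ = 518.2 − 368.7 = 149.5; midpoint Q̄ = (368.7 + 518.2)/2 = 443.45.
ΔI = 5190 − 4000 = 1190; midpoint Ī = (4000 + 5190)/2 = 4595.
η = (ΔQ/Q̄) ÷ (ΔI/Ī) = (149.5/443.45) ÷ (1190/4595) = 1.302.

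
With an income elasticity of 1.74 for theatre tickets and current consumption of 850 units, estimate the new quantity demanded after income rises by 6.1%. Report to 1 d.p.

940.2

%ΔQ ≈ η × %ΔI = 1.74 × 6.1% = 10.614%.
New Q ≈ 850 × (1 + 0.10614) = 940.2.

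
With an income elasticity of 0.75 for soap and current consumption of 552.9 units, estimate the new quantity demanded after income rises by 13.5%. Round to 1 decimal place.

608.9

%ΔQ ≈ η × %ΔI = 0.75 × 13.5% = 10.125%.
New Q ≈ 552.9 × (1 + 0.10125) = 608.9.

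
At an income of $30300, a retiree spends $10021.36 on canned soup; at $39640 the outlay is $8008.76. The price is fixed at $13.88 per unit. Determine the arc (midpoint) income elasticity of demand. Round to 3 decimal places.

-0.836

With a constant price, Q₁ = 10021.36/13.88 = 722.000 and Q₂ = 8008.76/13.88 = 577.000 (equivalently, work directly with expenditure since P cancels).
Midpoint %ΔQ = (8008.76 − 10021.36)/9015.06 = -0.22325; midpoint %ΔI = (39640 − 30300)/34970 = 0.26709.
η = -0.22325 / 0.26709 = -0.836.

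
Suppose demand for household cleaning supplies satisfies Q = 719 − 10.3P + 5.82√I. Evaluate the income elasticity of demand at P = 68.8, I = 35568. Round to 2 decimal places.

At P = 68.8, I = 35568: Q = 1107.982.
Holding P constant, ∂Q/∂I = 5.82/(2√I) = 0.0154299.
η_I = (∂Q/∂I)·(I/Q) = 0.0154299 × (35568/1107.982) = 0.50.

0.50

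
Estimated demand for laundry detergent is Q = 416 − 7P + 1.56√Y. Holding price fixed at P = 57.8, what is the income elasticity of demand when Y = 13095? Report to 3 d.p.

0.470

At P = 57.8, Y = 13095: Q = 189.916.
Holding P constant, ∂Q/∂Y = 1.56/(2√Y) = 0.00681619.
η_Y = (∂Q/∂Y)·(Y/Q) = 0.00681619 × (13095/189.916) = 0.470.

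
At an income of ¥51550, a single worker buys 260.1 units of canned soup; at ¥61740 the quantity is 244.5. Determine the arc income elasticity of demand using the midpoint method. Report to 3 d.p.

ΔQ = 244.5 − 260.1 = -15.6; midpoint Q̄ = (260.1 + 244.5)/2 = 252.3.
ΔI = 61740 − 51550 = 10190; midpoint Ī = (51550 + 61740)/2 = 56645.
η = (ΔQ/Q̄) ÷ (ΔI/Ī) = (-15.6/252.3) ÷ (10190/56645) = -0.344.

-0.344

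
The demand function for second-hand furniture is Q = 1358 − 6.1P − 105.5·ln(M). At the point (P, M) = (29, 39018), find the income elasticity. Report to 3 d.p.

-1.604

At P = 29, M = 39018: Q = 65.777.
Holding P constant, ∂Q/∂M = -105.5/M = -0.00270388.
η_M = (∂Q/∂M)·(M/Q) = -0.00270388 × (39018/65.777) = -1.604.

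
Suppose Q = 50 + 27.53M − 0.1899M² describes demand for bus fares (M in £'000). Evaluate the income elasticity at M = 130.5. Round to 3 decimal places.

At M = 130.5: Q = 408.6205.
dQ/dM = 27.53 − 0.3798M = -22.03390.
η = (dQ/dM)·(M/Q) = -22.03390 × (130.5/408.6205) = -7.037.

-7.037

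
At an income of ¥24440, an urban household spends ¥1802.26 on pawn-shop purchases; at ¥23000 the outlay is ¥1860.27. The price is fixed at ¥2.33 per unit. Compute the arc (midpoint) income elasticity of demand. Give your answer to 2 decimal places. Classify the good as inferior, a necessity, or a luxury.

With a constant price, Q₁ = 1802.26/2.33 = 773.502 and Q₂ = 1860.27/2.33 = 798.399 (equivalently, work directly with expenditure since P cancels).
Midpoint %ΔQ = (1860.27 − 1802.26)/1831.27 = 0.03168; midpoint %ΔI = (23000 − 24440)/23720 = -0.06071.
η = 0.03168 / -0.06071 = -0.52.
η < 0 ⇒ inferior good.

-0.52 (inferior good)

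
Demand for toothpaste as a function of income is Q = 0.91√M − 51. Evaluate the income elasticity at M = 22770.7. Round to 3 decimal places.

0.795

At M = 22770.7: Q = 86.319.
dQ/dM = 0.91/(2√M) = 0.00301525 at this income.
η = (dQ/dM)·(M/Q) = 0.00301525 × (22770.7/86.319) = 0.795.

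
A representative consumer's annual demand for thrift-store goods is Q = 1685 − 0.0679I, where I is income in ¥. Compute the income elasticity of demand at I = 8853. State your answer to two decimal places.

-0.55

At I = 8853: Q = 1083.881.
dQ/dI = −0.0679.
η = (dQ/dI)·(I/Q) = -0.0679 × (8853/1083.881) = -0.55.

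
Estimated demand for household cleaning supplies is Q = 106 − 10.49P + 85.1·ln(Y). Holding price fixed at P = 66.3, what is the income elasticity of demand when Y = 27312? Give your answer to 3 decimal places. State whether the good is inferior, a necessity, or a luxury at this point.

At P = 66.3, Y = 27312: Q = 279.816.
Holding P constant, ∂Q/∂Y = 85.1/Y = 0.00311585.
η_Y = (∂Q/∂Y)·(Y/Q) = 0.00311585 × (27312/279.816) = 0.304.
Since 0 < η < 1, this is a necessity.

0.304 (necessity)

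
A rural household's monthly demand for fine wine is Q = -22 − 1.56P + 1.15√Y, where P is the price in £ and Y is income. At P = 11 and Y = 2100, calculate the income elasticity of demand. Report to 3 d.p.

1.946

At P = 11, Y = 2100: Q = 13.540.
Holding P constant, ∂Q/∂Y = 1.15/(2√Y) = 0.0125475.
η_Y = (∂Q/∂Y)·(Y/Q) = 0.0125475 × (2100/13.540) = 1.946.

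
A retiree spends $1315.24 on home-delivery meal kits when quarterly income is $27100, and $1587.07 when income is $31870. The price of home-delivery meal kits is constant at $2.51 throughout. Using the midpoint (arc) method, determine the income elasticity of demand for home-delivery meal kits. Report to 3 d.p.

1.158

With a constant price, Q₁ = 1315.24/2.51 = 524.000 and Q₂ = 1587.07/2.51 = 632.299 (equivalently, work directly with expenditure since P cancels).
Midpoint %ΔQ = (1587.07 − 1315.24)/1451.16 = 0.18732; midpoint %ΔI = (31870 − 27100)/29485 = 0.16178.
η = 0.18732 / 0.16178 = 1.158.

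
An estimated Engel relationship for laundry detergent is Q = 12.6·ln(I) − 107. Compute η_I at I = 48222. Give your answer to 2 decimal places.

At I = 48222: Q = 28.873.
dQ/dI = 12.6/I = 0.000261292 at this income.
η = (dQ/dI)·(I/Q) = 0.000261292 × (48222/28.873) = 0.44.

0.44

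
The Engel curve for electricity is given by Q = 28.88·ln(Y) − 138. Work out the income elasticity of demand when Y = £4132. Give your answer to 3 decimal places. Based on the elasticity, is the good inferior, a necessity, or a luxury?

At Y = 4132: Q = 102.470.
dQ/dY = 28.88/Y = 0.00698935 at this income.
η = (dQ/dY)·(Y/Q) = 0.00698935 × (4132/102.470) = 0.282.
Since 0 < η < 1, the good is a necessity.

0.282 (necessity)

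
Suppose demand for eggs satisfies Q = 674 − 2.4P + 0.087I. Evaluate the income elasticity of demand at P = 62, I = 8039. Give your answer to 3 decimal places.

At P = 62, I = 8039: Q = 1224.593.
Holding P constant, ∂Q/∂I = 0.087.
η_I = (∂Q/∂I)·(I/Q) = 0.087 × (8039/1224.593) = 0.571.

0.571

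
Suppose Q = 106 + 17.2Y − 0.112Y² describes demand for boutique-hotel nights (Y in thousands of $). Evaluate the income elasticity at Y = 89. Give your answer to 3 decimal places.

At Y = 89: Q = 749.6480.
dQ/dY = 17.2 − 0.224Y = -2.73600.
η = (dQ/dY)·(Y/Q) = -2.73600 × (89/749.6480) = -0.325.

-0.325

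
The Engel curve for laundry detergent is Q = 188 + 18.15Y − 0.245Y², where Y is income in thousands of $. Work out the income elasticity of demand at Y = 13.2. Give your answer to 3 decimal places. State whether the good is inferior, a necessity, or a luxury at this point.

0.401 (necessity)

At Y = 13.2: Q = 384.8912.
dQ/dY = 18.15 − 0.49Y = 11.68200.
η = (dQ/dY)·(Y/Q) = 11.68200 × (13.2/384.8912) = 0.401.
0 < η < 1 ⇒ necessity.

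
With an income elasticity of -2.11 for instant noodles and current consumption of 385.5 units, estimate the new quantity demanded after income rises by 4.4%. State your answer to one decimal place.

%ΔQ ≈ η × %ΔI = -2.11 × 4.4% = -9.284%.
New Q ≈ 385.5 × (1 − 0.09284) = 349.7.

349.7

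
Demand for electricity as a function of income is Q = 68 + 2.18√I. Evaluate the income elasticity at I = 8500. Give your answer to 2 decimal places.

At I = 8500: Q = 268.986.
dQ/dI = 2.18/(2√I) = 0.0118227 at this income.
η = (dQ/dI)·(I/Q) = 0.0118227 × (8500/268.986) = 0.37.

0.37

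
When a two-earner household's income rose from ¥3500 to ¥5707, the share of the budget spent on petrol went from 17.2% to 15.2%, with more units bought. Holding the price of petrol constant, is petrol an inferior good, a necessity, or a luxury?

necessity

Quantity rises but the budget share falls as income rises, so 0 < η < 1.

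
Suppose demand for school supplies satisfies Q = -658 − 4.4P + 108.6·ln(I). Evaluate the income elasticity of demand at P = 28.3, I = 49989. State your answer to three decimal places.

At P = 28.3, I = 49989: Q = 392.484.
Holding P constant, ∂Q/∂I = 108.6/I = 0.00217248.
η_I = (∂Q/∂I)·(I/Q) = 0.00217248 × (49989/392.484) = 0.277.

0.277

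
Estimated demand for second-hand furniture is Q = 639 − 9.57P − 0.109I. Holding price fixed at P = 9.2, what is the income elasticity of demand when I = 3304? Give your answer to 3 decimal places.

-1.887

At P = 9.2, I = 3304: Q = 190.820.
Holding P constant, ∂Q/∂I = −0.109.
η_I = (∂Q/∂I)·(I/Q) = -0.109 × (3304/190.820) = -1.887.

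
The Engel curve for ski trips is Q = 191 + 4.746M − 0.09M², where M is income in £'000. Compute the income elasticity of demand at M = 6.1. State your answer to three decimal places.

0.103

At M = 6.1: Q = 216.6017.
dQ/dM = 4.746 − 0.18M = 3.64800.
η = (dQ/dM)·(M/Q) = 3.64800 × (6.1/216.6017) = 0.103.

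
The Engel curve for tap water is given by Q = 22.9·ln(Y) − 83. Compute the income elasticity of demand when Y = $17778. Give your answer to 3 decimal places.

0.162

At Y = 17778: Q = 141.093.
dQ/dY = 22.9/Y = 0.00128811 at this income.
η = (dQ/dY)·(Y/Q) = 0.00128811 × (17778/141.093) = 0.162.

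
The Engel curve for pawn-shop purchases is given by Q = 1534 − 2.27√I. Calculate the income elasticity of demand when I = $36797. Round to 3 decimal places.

-0.198

At I = 36797: Q = 1098.556.
dQ/dI = -2.27/(2√I) = -0.00591684 at this income.
η = (dQ/dI)·(I/Q) = -0.00591684 × (36797/1098.556) = -0.198.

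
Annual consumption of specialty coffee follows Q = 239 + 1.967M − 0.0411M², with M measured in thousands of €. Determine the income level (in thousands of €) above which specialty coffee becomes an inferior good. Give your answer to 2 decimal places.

dQ/dM = 1.967 − 0.0822M.
The good is inferior where dQ/dM < 0. Setting dQ/dM = 0 gives M = 1.967 / 0.0822 = 23.93.

23.93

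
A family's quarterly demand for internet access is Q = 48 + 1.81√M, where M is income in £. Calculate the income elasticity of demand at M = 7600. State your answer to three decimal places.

0.383

At M = 7600: Q = 205.792.
dQ/dM = 1.81/(2√M) = 0.0103811 at this income.
η = (dQ/dM)·(M/Q) = 0.0103811 × (7600/205.792) = 0.383.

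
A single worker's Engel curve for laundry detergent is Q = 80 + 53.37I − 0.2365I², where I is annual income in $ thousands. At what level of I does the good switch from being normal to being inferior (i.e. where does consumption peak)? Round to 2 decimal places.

dQ/dI = 53.37 − 0.473I.
The good is inferior where dQ/dI < 0. Setting dQ/dI = 0 gives I = 53.37 / 0.473 = 112.83.

112.83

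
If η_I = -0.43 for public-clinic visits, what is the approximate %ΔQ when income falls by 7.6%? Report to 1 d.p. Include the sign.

3.3%

%ΔQ ≈ η × %ΔI = -0.43 × (-7.6%) = 3.3%.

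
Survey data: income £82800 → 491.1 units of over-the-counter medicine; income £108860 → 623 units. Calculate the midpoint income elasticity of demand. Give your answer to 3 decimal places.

0.871

ΔQ = 623 − 491.1 = 131.9; midpoint Q̄ = (491.1 + 623)/2 = 557.05.
ΔI = 108860 − 82800 = 26060; midpoint Ī = (82800 + 108860)/2 = 95830.
η = (ΔQ/Q̄) ÷ (ΔI/Ī) = (131.9/557.05) ÷ (26060/95830) = 0.871.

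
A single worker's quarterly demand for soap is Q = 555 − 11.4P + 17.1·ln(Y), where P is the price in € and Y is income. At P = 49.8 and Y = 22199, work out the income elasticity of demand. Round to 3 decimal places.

0.108

At P = 49.8, Y = 22199: Q = 158.413.
Holding P constant, ∂Q/∂Y = 17.1/Y = 0.000770305.
η_Y = (∂Q/∂Y)·(Y/Q) = 0.000770305 × (22199/158.413) = 0.108.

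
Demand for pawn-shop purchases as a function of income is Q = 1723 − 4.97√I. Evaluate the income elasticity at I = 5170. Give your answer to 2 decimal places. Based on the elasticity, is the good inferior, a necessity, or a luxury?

-0.13 (inferior good)

At I = 5170: Q = 1365.644.
dQ/dI = -4.97/(2√I) = -0.0345606 at this income.
η = (dQ/dI)·(I/Q) = -0.0345606 × (5170/1365.644) = -0.13.
Since η < 0, the good is an inferior good.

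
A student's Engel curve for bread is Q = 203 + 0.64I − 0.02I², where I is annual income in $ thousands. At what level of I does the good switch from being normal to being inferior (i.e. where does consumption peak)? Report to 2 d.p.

16.00

dQ/dI = 0.64 − 0.04I.
The good is inferior where dQ/dI < 0. Setting dQ/dI = 0 gives I = 0.64 / 0.04 = 16.00.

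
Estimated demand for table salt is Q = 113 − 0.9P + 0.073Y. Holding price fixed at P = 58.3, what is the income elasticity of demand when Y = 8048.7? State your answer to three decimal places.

At P = 58.3, Y = 8048.7: Q = 648.085.
Holding P constant, ∂Q/∂Y = 0.073.
η_Y = (∂Q/∂Y)·(Y/Q) = 0.073 × (8048.7/648.085) = 0.907.

0.907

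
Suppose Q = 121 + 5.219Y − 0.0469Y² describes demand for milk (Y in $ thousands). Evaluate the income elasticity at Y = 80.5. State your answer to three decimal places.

At Y = 80.5: Q = 237.2058.
dQ/dY = 5.219 − 0.0938Y = -2.33190.
η = (dQ/dY)·(Y/Q) = -2.33190 × (80.5/237.2058) = -0.791.

-0.791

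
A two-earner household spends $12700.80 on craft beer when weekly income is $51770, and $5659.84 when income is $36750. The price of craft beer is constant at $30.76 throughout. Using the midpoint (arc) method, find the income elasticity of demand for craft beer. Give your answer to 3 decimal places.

With a constant price, Q₁ = 12700.80/30.76 = 412.900 and Q₂ = 5659.84/30.76 = 184.000 (equivalently, work directly with expenditure since P cancels).
Midpoint %ΔQ = (5659.84 − 12700.80)/9180.32 = -0.76696; midpoint %ΔI = (36750 − 51770)/44260 = -0.33936.
η = -0.76696 / -0.33936 = 2.260.

2.260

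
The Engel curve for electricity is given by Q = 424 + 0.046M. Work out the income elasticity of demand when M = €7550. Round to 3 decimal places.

0.450

At M = 7550: Q = 771.300.
dQ/dM = 0.046.
η = (dQ/dM)·(M/Q) = 0.046 × (7550/771.300) = 0.450.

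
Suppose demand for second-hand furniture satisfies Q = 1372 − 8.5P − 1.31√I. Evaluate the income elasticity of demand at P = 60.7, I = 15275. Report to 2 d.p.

At P = 60.7, I = 15275: Q = 694.144.
Holding P constant, ∂Q/∂I = -1.31/(2√I) = -0.00529969.
η_I = (∂Q/∂I)·(I/Q) = -0.00529969 × (15275/694.144) = -0.12.

-0.12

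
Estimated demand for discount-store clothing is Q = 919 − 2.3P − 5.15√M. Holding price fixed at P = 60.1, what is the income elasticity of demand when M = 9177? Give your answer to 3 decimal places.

At P = 60.1, M = 9177: Q = 287.417.
Holding P constant, ∂Q/∂M = -5.15/(2√M) = -0.0268799.
η_M = (∂Q/∂M)·(M/Q) = -0.0268799 × (9177/287.417) = -0.858.

-0.858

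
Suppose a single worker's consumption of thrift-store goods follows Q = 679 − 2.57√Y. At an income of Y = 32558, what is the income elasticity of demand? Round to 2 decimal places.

At Y = 32558: Q = 215.273.
dQ/dY = -2.57/(2√Y) = -0.00712155 at this income.
η = (dQ/dY)·(Y/Q) = -0.00712155 × (32558/215.273) = -1.08.

-1.08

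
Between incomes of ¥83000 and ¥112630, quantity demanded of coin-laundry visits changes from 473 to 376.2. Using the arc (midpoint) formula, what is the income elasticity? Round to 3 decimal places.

-0.753

ΔQ = 376.2 − 473 = -96.8; midpoint Q̄ = (473 + 376.2)/2 = 424.6.
ΔI = 112630 − 83000 = 29630; midpoint Ī = (83000 + 112630)/2 = 97815.
η = (ΔQ/Q̄) ÷ (ΔI/Ī) = (-96.8/424.6) ÷ (29630/97815) = -0.753.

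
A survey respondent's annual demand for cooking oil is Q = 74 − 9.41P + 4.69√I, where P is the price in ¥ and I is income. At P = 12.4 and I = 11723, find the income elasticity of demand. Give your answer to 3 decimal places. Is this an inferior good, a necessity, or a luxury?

0.546 (necessity)

At P = 12.4, I = 11723: Q = 465.115.
Holding P constant, ∂Q/∂I = 4.69/(2√I) = 0.0216583.
η_I = (∂Q/∂I)·(I/Q) = 0.0216583 × (11723/465.115) = 0.546.
Since 0 < η < 1, this is a necessity.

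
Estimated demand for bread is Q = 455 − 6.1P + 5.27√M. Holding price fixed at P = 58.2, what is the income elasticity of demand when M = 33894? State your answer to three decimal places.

0.453

At P = 58.2, M = 33894: Q = 1070.204.
Holding P constant, ∂Q/∂M = 5.27/(2√M) = 0.0143126.
η_M = (∂Q/∂M)·(M/Q) = 0.0143126 × (33894/1070.204) = 0.453.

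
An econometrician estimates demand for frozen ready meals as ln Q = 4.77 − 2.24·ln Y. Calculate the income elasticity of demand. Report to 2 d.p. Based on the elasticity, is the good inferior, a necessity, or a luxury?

In a log-linear demand, the coefficient on ln Y is the income elasticity.
So η = -2.24.
η < 0 ⇒ inferior good.

-2.24 (inferior good)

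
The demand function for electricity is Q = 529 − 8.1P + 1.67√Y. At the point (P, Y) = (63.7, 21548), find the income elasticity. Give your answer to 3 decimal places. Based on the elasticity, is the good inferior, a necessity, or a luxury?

0.475 (necessity)

At P = 63.7, Y = 21548: Q = 258.173.
Holding P constant, ∂Q/∂Y = 1.67/(2√Y) = 0.00568831.
η_Y = (∂Q/∂Y)·(Y/Q) = 0.00568831 × (21548/258.173) = 0.475.
Since 0 < η < 1, this is a necessity.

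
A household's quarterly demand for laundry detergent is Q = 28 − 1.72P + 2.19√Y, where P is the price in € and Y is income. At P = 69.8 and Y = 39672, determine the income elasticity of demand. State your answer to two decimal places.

At P = 69.8, Y = 39672: Q = 344.145.
Holding P constant, ∂Q/∂Y = 2.19/(2√Y) = 0.00549759.
η_Y = (∂Q/∂Y)·(Y/Q) = 0.00549759 × (39672/344.145) = 0.63.

0.63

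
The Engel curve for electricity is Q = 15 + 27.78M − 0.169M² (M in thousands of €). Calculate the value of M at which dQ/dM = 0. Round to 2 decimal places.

dQ/dM = 27.78 − 0.338M.
The good is inferior where dQ/dM < 0. Setting dQ/dM = 0 gives M = 27.78 / 0.338 = 82.19.

82.19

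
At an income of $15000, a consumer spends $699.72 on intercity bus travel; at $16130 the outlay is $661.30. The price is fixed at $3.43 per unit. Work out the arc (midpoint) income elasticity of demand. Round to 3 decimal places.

-0.778

With a constant price, Q₁ = 699.72/3.43 = 204.000 and Q₂ = 661.30/3.43 = 192.799 (equivalently, work directly with expenditure since P cancels).
Midpoint %ΔQ = (661.30 − 699.72)/680.51 = -0.05646; midpoint %ΔI = (16130 − 15000)/15565 = 0.07260.
η = -0.05646 / 0.07260 = -0.778.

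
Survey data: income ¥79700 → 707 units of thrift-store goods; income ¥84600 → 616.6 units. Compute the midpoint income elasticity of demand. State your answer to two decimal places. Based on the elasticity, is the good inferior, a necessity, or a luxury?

-2.29 (inferior good)

ΔQ = 616.6 − 707 = -90.4; midpoint Q̄ = (707 + 616.6)/2 = 661.8.
ΔI = 84600 − 79700 = 4900; midpoint Ī = (79700 + 84600)/2 = 82150.
η = (ΔQ/Q̄) ÷ (ΔI/Ī) = (-90.4/661.8) ÷ (4900/82150) = -2.29.
η < 0 ⇒ inferior good.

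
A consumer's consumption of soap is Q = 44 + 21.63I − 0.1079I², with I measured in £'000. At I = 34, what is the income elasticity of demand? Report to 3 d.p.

0.742

At I = 34: Q = 654.6876.
dQ/dI = 21.63 − 0.2158I = 14.29280.
η = (dQ/dI)·(I/Q) = 14.29280 × (34/654.6876) = 0.742.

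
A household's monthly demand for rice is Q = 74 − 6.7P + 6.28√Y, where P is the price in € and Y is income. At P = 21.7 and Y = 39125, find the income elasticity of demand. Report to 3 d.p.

0.530

At P = 21.7, Y = 39125: Q = 1170.797.
Holding P constant, ∂Q/∂Y = 6.28/(2√Y) = 0.0158746.
η_Y = (∂Q/∂Y)·(Y/Q) = 0.0158746 × (39125/1170.797) = 0.530.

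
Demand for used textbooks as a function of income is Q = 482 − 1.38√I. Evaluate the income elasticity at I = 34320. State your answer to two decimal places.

At I = 34320: Q = 226.346.
dQ/dI = -1.38/(2√I) = -0.00372456 at this income.
η = (dQ/dI)·(I/Q) = -0.00372456 × (34320/226.346) = -0.56.

-0.56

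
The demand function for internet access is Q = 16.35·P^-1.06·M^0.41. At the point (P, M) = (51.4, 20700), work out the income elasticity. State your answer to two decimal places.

0.41

For a multiplicative demand Q = A·P^α·M^β, the income elasticity is β everywhere.
Here β = 0.41, so η = 0.41.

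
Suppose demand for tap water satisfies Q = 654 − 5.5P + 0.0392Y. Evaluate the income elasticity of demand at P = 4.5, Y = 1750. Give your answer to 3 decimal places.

0.098

At P = 4.5, Y = 1750: Q = 697.850.
Holding P constant, ∂Q/∂Y = 0.0392.
η_Y = (∂Q/∂Y)·(Y/Q) = 0.0392 × (1750/697.850) = 0.098.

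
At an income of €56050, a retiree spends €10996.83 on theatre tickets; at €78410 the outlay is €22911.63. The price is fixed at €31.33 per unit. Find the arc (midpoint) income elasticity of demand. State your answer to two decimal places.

With a constant price, Q₁ = 10996.83/31.33 = 351.000 and Q₂ = 22911.63/31.33 = 731.300 (equivalently, work directly with expenditure since P cancels).
Midpoint %ΔQ = (22911.63 − 10996.83)/16954.23 = 0.70276; midpoint %ΔI = (78410 − 56050)/67230 = 0.33259.
η = 0.70276 / 0.33259 = 2.11.

2.11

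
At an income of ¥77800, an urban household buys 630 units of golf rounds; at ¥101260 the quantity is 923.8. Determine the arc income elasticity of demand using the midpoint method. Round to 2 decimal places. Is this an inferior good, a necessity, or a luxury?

ΔQ = 923.8 − 630 = 293.8; midpoint Q̄ = (630 + 923.8)/2 = 776.9.
ΔI = 101260 − 77800 = 23460; midpoint Ī = (77800 + 101260)/2 = 89530.
η = (ΔQ/Q̄) ÷ (ΔI/Ī) = (293.8/776.9) ÷ (23460/89530) = 1.44.
η > 1 ⇒ luxury.

1.44 (luxury)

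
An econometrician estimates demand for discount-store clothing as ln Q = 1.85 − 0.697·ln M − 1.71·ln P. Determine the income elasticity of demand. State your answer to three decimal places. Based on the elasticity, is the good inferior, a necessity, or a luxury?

In a log-linear demand, the coefficient on ln M is the income elasticity.
So η = -0.697.
η < 0 ⇒ inferior good.

-0.697 (inferior good)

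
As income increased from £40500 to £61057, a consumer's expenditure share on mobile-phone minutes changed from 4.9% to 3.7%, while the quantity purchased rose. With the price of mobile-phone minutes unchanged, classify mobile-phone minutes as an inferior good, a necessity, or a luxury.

Quantity rises but the budget share falls as income rises, so 0 < η < 1.

necessity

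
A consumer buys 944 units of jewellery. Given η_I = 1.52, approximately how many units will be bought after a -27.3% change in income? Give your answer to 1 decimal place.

%ΔQ ≈ η × %ΔI = 1.52 × (-27.3%) = -41.496%.
New Q ≈ 944 × (1 − 0.41496) = 552.3.

552.3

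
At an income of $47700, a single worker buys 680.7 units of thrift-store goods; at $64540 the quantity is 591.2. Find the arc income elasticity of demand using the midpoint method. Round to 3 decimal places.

-0.469

ΔQ = 591.2 − 680.7 = -89.5; midpoint Q̄ = (680.7 + 591.2)/2 = 635.95.
ΔI = 64540 − 47700 = 16840; midpoint Ī = (47700 + 64540)/2 = 56120.
η = (ΔQ/Q̄) ÷ (ΔI/Ī) = (-89.5/635.95) ÷ (16840/56120) = -0.469.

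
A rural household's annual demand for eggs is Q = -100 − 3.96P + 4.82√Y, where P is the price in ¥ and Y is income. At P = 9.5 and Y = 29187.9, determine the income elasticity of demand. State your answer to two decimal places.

0.60

At P = 9.5, Y = 29187.9: Q = 685.851.
Holding P constant, ∂Q/∂Y = 4.82/(2√Y) = 0.0141064.
η_Y = (∂Q/∂Y)·(Y/Q) = 0.0141064 × (29187.9/685.851) = 0.60.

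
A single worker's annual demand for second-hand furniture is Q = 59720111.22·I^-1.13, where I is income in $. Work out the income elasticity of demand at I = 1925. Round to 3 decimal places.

For Q = A·I^β the income elasticity is constant and equal to β.
Here β = -1.13, so η = -1.130.

-1.130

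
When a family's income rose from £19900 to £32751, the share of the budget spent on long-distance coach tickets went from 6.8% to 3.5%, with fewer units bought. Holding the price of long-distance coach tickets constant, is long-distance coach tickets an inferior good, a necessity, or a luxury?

inferior good

Quantity demanded falls as income rises, so η < 0.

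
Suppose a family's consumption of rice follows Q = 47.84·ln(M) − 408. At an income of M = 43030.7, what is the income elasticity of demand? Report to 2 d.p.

0.47

At M = 43030.7: Q = 102.437.
dQ/dM = 47.84/M = 0.00111176 at this income.
η = (dQ/dM)·(M/Q) = 0.00111176 × (43030.7/102.437) = 0.47.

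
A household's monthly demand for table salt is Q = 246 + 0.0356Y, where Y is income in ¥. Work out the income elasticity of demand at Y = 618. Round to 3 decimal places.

At Y = 618: Q = 268.001.
dQ/dY = 0.0356.
η = (dQ/dY)·(Y/Q) = 0.0356 × (618/268.001) = 0.082.

0.082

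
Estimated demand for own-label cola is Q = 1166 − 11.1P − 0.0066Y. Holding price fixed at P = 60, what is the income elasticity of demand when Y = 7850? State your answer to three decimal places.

At P = 60, Y = 7850: Q = 448.190.
Holding P constant, ∂Q/∂Y = −0.0066.
η_Y = (∂Q/∂Y)·(Y/Q) = -0.0066 × (7850/448.190) = -0.116.

-0.116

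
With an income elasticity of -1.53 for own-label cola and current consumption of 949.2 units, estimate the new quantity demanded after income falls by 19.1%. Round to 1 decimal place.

1226.6

%ΔQ ≈ η × %ΔI = -1.53 × (-19.1%) = 29.223%.
New Q ≈ 949.2 × (1 + 0.29223) = 1226.6.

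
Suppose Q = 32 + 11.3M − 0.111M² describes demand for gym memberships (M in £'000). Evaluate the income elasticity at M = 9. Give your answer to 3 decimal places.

0.671

At M = 9: Q = 124.7090.
dQ/dM = 11.3 − 0.222M = 9.30200.
η = (dQ/dM)·(M/Q) = 9.30200 × (9/124.7090) = 0.671.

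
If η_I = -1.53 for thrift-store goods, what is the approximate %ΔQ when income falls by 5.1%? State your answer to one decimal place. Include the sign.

7.8%

%ΔQ ≈ η × %ΔI = -1.53 × (-5.1%) = 7.8%.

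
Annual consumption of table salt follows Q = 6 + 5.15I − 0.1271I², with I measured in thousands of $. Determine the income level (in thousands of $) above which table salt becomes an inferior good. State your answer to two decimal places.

20.26

dQ/dI = 5.15 − 0.2542I.
The good is inferior where dQ/dI < 0. Setting dQ/dI = 0 gives I = 5.15 / 0.2542 = 20.26.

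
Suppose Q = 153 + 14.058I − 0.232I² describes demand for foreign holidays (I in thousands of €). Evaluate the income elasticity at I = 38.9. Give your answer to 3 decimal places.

-0.445

At I = 38.9: Q = 348.7915.
dQ/dI = 14.058 − 0.464I = -3.99160.
η = (dQ/dI)·(I/Q) = -3.99160 × (38.9/348.7915) = -0.445.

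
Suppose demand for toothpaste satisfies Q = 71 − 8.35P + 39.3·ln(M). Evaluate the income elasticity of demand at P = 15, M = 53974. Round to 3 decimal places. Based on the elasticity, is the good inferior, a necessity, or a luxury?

At P = 15, M = 53974: Q = 373.973.
Holding P constant, ∂Q/∂M = 39.3/M = 0.000728128.
η_M = (∂Q/∂M)·(M/Q) = 0.000728128 × (53974/373.973) = 0.105.
Since 0 < η < 1, this is a necessity.

0.105 (necessity)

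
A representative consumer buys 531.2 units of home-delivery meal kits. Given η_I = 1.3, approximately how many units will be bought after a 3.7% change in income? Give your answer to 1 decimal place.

%ΔQ ≈ η × %ΔI = 1.3 × 3.7% = 4.81%.
New Q ≈ 531.2 × (1 + 0.0481) = 556.8.

556.8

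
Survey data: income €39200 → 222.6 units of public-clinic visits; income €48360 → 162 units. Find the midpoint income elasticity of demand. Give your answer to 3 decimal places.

-1.506

ΔQ = 162 − 222.6 = -60.6; midpoint Q̄ = (222.6 + 162)/2 = 192.3.
ΔI = 48360 − 39200 = 9160; midpoint Ī = (39200 + 48360)/2 = 43780.
η = (ΔQ/Q̄) ÷ (ΔI/Ī) = (-60.6/192.3) ÷ (9160/43780) = -1.506.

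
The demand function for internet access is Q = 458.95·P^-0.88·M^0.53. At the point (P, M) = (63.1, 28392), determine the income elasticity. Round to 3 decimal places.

For a multiplicative demand Q = A·P^α·M^β, the income elasticity is β everywhere.
Here β = 0.53, so η = 0.530.

0.530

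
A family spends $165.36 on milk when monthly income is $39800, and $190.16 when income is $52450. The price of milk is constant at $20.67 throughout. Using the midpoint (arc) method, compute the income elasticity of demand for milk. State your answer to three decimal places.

0.509

With a constant price, Q₁ = 165.36/20.67 = 8.000 and Q₂ = 190.16/20.67 = 9.200 (equivalently, work directly with expenditure since P cancels).
Midpoint %ΔQ = (190.16 − 165.36)/177.76 = 0.13951; midpoint %ΔI = (52450 − 39800)/46125 = 0.27425.
η = 0.13951 / 0.27425 = 0.509.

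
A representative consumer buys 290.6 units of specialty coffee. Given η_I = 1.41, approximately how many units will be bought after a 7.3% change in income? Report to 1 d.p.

%ΔQ ≈ η × %ΔI = 1.41 × 7.3% = 10.293%.
New Q ≈ 290.6 × (1 + 0.10293) = 320.5.

320.5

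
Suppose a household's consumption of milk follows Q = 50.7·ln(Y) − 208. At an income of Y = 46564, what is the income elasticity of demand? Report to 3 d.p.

At Y = 46564: Q = 336.953.
dQ/dY = 50.7/Y = 0.00108882 at this income.
η = (dQ/dY)·(Y/Q) = 0.00108882 × (46564/336.953) = 0.150.

0.150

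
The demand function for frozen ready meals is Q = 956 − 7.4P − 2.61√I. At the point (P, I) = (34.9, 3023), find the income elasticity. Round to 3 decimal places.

At P = 34.9, I = 3023: Q = 554.237.
Holding P constant, ∂Q/∂I = -2.61/(2√I) = -0.0237351.
η_I = (∂Q/∂I)·(I/Q) = -0.0237351 × (3023/554.237) = -0.129.

-0.129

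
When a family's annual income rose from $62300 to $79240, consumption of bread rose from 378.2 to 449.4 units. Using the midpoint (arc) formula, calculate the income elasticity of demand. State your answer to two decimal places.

ΔQ = 449.4 − 378.2 = 71.2; midpoint Q̄ = (378.2 + 449.4)/2 = 413.8.
ΔI = 79240 − 62300 = 16940; midpoint Ī = (62300 + 79240)/2 = 70770.
η = (ΔQ/Q̄) ÷ (ΔI/Ī) = (71.2/413.8) ÷ (16940/70770) = 0.72.

0.72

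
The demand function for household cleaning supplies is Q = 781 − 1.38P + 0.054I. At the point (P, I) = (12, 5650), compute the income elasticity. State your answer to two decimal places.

At P = 12, I = 5650: Q = 1069.540.
Holding P constant, ∂Q/∂I = 0.054.
η_I = (∂Q/∂I)·(I/Q) = 0.054 × (5650/1069.540) = 0.29.

0.29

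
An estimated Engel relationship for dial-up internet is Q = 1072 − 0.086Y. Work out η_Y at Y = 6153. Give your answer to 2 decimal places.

-0.97

At Y = 6153: Q = 542.842.
dQ/dY = −0.086.
η = (dQ/dY)·(Y/Q) = -0.086 × (6153/542.842) = -0.97.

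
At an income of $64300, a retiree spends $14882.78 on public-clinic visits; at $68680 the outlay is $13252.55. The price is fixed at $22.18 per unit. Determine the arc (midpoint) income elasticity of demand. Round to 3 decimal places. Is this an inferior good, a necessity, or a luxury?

With a constant price, Q₁ = 14882.78/22.18 = 671.000 and Q₂ = 13252.55/22.18 = 597.500 (equivalently, work directly with expenditure since P cancels).
Midpoint %ΔQ = (13252.55 − 14882.78)/14067.67 = -0.11588; midpoint %ΔI = (68680 − 64300)/66490 = 0.06587.
η = -0.11588 / 0.06587 = -1.759.
η < 0 ⇒ inferior good.

-1.759 (inferior good)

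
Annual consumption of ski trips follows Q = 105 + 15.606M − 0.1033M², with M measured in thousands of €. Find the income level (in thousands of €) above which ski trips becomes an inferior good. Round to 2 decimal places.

dQ/dM = 15.606 − 0.2066M.
The good is inferior where dQ/dM < 0. Setting dQ/dM = 0 gives M = 15.606 / 0.2066 = 75.54.

75.54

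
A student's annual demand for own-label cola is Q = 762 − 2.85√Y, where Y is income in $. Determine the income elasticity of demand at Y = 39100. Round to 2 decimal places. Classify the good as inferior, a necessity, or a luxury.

-1.42 (inferior good)

At Y = 39100: Q = 198.449.
dQ/dY = -2.85/(2√Y) = -0.00720653 at this income.
η = (dQ/dY)·(Y/Q) = -0.00720653 × (39100/198.449) = -1.42.
Since η < 0, the good is an inferior good.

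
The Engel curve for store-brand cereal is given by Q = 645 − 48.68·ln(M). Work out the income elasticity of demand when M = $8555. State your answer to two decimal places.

-0.24

At M = 8555: Q = 204.238.
dQ/dM = -48.68/M = -0.00569024 at this income.
η = (dQ/dM)·(M/Q) = -0.00569024 × (8555/204.238) = -0.24.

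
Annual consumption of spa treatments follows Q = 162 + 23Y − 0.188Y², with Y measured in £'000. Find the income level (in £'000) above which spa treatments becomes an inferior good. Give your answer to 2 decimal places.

dQ/dY = 23 − 0.376Y.
The good is inferior where dQ/dY < 0. Setting dQ/dY = 0 gives Y = 23 / 0.376 = 61.17.

61.17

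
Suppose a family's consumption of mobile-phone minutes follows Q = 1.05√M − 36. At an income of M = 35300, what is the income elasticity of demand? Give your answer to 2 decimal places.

At M = 35300: Q = 161.277.
dQ/dM = 1.05/(2√M) = 0.00279429 at this income.
η = (dQ/dM)·(M/Q) = 0.00279429 × (35300/161.277) = 0.61.

0.61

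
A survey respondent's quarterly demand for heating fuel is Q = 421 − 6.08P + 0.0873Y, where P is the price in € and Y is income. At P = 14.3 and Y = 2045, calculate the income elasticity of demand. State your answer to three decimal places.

At P = 14.3, Y = 2045: Q = 512.584.
Holding P constant, ∂Q/∂Y = 0.0873.
η_Y = (∂Q/∂Y)·(Y/Q) = 0.0873 × (2045/512.584) = 0.348.

0.348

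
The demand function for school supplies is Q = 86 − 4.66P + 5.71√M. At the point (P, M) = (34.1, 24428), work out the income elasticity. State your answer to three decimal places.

At P = 34.1, M = 24428: Q = 819.536.
Holding P constant, ∂Q/∂M = 5.71/(2√M) = 0.0182668.
η_M = (∂Q/∂M)·(M/Q) = 0.0182668 × (24428/819.536) = 0.544.

0.544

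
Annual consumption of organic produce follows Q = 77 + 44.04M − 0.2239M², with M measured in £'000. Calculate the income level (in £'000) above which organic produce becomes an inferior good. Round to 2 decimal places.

dQ/dM = 44.04 − 0.4478M.
The good is inferior where dQ/dM < 0. Setting dQ/dM = 0 gives M = 44.04 / 0.4478 = 98.35.

98.35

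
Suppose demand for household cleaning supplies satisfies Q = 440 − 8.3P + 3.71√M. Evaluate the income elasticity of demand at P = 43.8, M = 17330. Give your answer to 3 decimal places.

0.432

At P = 43.8, M = 17330: Q = 564.857.
Holding P constant, ∂Q/∂M = 3.71/(2√M) = 0.0140911.
η_M = (∂Q/∂M)·(M/Q) = 0.0140911 × (17330/564.857) = 0.432.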